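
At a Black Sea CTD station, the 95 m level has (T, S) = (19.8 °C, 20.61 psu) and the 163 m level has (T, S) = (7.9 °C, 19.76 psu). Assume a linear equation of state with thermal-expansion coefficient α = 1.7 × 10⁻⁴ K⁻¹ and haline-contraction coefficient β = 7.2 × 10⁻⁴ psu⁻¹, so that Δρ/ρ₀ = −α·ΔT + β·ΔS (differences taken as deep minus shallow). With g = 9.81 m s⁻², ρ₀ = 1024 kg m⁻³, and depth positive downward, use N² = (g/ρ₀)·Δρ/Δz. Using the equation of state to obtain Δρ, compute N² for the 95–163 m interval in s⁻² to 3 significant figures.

ΔT = -11.9 K, ΔS = -0.85 psu (deep − shallow).
Δρ/ρ₀ = −αΔT + βΔS = 2.023 × 10⁻³ − 6.12 × 10⁻⁴ = 1.411 × 10⁻³, so Δρ ≈ 1.445 kg m⁻³.
N² = (g/ρ₀)·Δρ/Δz = g·(Δρ/ρ₀)/Δz = 9.81 × 1.411 × 10⁻³ / 68 = 2.0356 × 10⁻⁴ s⁻² ≈ 2.04 × 10⁻⁴ s⁻².

2.04 × 10⁻⁴ s⁻²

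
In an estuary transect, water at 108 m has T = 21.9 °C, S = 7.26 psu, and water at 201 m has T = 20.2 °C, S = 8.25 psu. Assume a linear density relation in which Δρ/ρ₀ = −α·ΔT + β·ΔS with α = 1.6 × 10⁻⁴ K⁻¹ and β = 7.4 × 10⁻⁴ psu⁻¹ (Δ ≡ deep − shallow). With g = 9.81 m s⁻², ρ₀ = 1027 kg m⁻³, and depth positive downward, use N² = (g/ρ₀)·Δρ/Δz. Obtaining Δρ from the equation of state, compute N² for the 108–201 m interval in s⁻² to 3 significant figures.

ΔT = -1.7 K, ΔS = +0.99 psu (deep − shallow).
Δρ/ρ₀ = −αΔT + βΔS = 2.72 × 10⁻⁴ + 7.326 × 10⁻⁴ = 1.0046 × 10⁻³, so Δρ ≈ 1.032 kg m⁻³.
N² = (g/ρ₀)·Δρ/Δz = g·(Δρ/ρ₀)/Δz = 9.81 × 1.0046 × 10⁻³ / 93 = 1.0597 × 10⁻⁴ s⁻² ≈ 1.06 × 10⁻⁴ s⁻².

1.06 × 10⁻⁴ s⁻²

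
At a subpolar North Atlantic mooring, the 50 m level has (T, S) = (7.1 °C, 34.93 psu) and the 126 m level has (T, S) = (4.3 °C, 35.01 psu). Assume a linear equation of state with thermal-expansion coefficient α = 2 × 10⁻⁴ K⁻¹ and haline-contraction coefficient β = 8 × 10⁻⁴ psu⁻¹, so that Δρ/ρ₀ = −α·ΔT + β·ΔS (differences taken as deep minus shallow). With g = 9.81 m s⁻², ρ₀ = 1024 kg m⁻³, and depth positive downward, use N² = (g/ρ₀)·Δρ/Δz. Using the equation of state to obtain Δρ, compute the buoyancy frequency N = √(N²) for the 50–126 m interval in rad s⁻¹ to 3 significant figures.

8.97 × 10⁻³ rad s⁻¹

ΔT = -2.8 K, ΔS = +0.08 psu (deep − shallow).
Δρ/ρ₀ = −αΔT + βΔS = 5.60 × 10⁻⁴ + 6.40 × 10⁻⁵ = 6.24 × 10⁻⁴, so Δρ ≈ 0.6390 kg m⁻³.
N² = (g/ρ₀)·Δρ/Δz = g·(Δρ/ρ₀)/Δz = 9.81 × 6.24 × 10⁻⁴ / 76 = 8.0545 × 10⁻⁵ s⁻².
N = √(8.0545 × 10⁻⁵) = 8.9747 × 10⁻³ rad s⁻¹ ≈ 8.97 × 10⁻³ rad s⁻¹.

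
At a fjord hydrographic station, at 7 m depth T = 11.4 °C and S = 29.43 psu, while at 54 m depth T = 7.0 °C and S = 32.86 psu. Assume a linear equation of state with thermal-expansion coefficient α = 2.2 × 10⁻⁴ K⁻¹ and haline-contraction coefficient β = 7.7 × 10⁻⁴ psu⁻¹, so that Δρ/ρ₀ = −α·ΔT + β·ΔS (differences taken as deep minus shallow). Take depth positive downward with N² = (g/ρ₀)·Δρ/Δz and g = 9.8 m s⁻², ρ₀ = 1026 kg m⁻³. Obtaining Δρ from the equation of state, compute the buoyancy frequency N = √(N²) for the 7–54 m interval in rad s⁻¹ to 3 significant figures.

ΔT = -4.4 K, ΔS = +3.43 psu (deep − shallow).
Δρ/ρ₀ = −αΔT + βΔS = 9.68 × 10⁻⁴ + 2.6411 × 10⁻³ = 3.6091 × 10⁻³, so Δρ ≈ 3.703 kg m⁻³.
N² = (g/ρ₀)·Δρ/Δz = g·(Δρ/ρ₀)/Δz = 9.8 × 3.6091 × 10⁻³ / 47 = 7.5254 × 10⁻⁴ s⁻².
N = √(7.5254 × 10⁻⁴) = 0.027432 rad s⁻¹ ≈ 0.0274 rad s⁻¹.

0.0274 rad s⁻¹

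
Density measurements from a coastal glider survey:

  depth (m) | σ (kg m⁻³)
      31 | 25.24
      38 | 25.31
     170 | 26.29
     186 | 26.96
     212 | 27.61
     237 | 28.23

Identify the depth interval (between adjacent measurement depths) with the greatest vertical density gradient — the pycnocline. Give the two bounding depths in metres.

170–186 m

Compute the density gradient over each adjacent pair:
  31–38 m: Δρ/Δz = 0.07/7 = 0.010 kg m⁻⁴
  38–170 m: Δρ/Δz = 0.98/132 = 7.4 × 10⁻³ kg m⁻⁴
  170–186 m: Δρ/Δz = 0.67/16 = 0.042 kg m⁻⁴
  186–212 m: Δρ/Δz = 0.65/26 = 0.025 kg m⁻⁴
  212–237 m: Δρ/Δz = 0.62/25 = 0.025 kg m⁻⁴
The largest gradient is in the 170–186 m interval — the pycnocline.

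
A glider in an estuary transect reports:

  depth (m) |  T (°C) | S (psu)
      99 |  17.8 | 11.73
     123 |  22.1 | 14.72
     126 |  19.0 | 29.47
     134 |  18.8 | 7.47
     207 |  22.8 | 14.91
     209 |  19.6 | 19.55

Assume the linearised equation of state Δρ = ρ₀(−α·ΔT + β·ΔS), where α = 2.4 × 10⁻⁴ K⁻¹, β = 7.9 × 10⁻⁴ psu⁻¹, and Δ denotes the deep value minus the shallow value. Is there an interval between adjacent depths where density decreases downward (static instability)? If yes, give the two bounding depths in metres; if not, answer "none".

126–134 m

Evaluate Δρ/ρ₀ = −αΔT + βΔS across each adjacent pair:
  99–123 m: −αΔT+βΔS = −(2.4 × 10⁻⁴)(+4.3)+(7.9 × 10⁻⁴)(+2.99) = 1.3 × 10⁻³ → stable
  123–126 m: −αΔT+βΔS = −(2.4 × 10⁻⁴)(-3.1)+(7.9 × 10⁻⁴)(+14.75) = 0.012 → stable
  126–134 m: −αΔT+βΔS = −(2.4 × 10⁻⁴)(-0.2)+(7.9 × 10⁻⁴)(-22.00) = -0.017 → UNSTABLE
  134–207 m: −αΔT+βΔS = −(2.4 × 10⁻⁴)(+4.0)+(7.9 × 10⁻⁴)(+7.44) = 4.9 × 10⁻³ → stable
  207–209 m: −αΔT+βΔS = −(2.4 × 10⁻⁴)(-3.2)+(7.9 × 10⁻⁴)(+4.64) = 4.4 × 10⁻³ → stable
The 126–134 m interval has Δρ < 0: lighter water underlies denser water.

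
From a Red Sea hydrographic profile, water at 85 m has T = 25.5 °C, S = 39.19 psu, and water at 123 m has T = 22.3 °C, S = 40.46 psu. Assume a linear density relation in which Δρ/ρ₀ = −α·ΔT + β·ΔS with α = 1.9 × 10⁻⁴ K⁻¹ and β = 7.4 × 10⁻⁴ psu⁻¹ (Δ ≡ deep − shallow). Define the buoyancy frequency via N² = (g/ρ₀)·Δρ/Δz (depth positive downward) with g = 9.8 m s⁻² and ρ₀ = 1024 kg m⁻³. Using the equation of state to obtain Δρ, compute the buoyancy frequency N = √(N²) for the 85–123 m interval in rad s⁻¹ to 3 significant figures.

0.0200 rad s⁻¹

ΔT = -3.2 K, ΔS = +1.27 psu (deep − shallow).
Δρ/ρ₀ = −αΔT + βΔS = 6.08 × 10⁻⁴ + 9.398 × 10⁻⁴ = 1.5478 × 10⁻³, so Δρ ≈ 1.585 kg m⁻³.
N² = (g/ρ₀)·Δρ/Δz = g·(Δρ/ρ₀)/Δz = 9.8 × 1.5478 × 10⁻³ / 38 = 3.9917 × 10⁻⁴ s⁻².
N = √(3.9917 × 10⁻⁴) = 0.019979 rad s⁻¹ ≈ 0.0200 rad s⁻¹.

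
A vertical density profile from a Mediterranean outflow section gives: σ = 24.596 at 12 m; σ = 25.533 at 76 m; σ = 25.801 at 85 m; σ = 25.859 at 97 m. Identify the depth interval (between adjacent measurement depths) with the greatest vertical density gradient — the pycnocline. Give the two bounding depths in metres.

Compute the density gradient over each adjacent pair:
  12–76 m: Δρ/Δz = 0.937/64 = 0.015 kg m⁻⁴
  76–85 m: Δρ/Δz = 0.268/9 = 0.030 kg m⁻⁴
  85–97 m: Δρ/Δz = 0.058/12 = 4.8 × 10⁻³ kg m⁻⁴
The largest gradient is in the 76–85 m interval — the pycnocline.

76–85 m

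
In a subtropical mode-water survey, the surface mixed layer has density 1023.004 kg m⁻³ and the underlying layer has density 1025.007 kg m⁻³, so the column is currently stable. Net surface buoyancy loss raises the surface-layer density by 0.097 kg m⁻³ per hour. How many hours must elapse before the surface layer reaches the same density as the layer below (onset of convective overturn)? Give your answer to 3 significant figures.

20.6 hours

Density deficit of the surface layer: 1025.007 − 1023.004 = 2.003 kg m⁻³.
Required change = 2.003 / 0.097 = 20.6 hours.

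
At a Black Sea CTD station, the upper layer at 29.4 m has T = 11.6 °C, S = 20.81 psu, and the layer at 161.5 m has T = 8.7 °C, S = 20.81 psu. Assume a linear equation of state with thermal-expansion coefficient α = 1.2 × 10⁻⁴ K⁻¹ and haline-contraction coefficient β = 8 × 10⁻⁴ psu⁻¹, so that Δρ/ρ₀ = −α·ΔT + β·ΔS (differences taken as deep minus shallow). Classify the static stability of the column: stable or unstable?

stable

ΔT = 8.7 − 11.6 = -2.9 K and ΔS = 20.81 − 20.81 = +0.00 psu (deep − shallow).
−αΔT = 3.48 × 10⁻⁴; βΔS = 0; sum Δρ/ρ₀ = 3.48 × 10⁻⁴.
Δρ/ρ₀ > 0, so Δρ > 0: deeper water is denser → statically stable.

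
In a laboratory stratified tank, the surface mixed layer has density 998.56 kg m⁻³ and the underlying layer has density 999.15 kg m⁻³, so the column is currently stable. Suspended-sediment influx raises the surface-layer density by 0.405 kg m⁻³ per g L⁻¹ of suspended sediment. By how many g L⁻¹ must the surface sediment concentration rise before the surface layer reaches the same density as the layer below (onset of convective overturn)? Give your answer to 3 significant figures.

1.46 g L⁻¹

Density deficit of the surface layer: 999.15 − 998.56 = 0.59 kg m⁻³.
Required change = 0.59 / 0.405 = 1.46 g L⁻¹.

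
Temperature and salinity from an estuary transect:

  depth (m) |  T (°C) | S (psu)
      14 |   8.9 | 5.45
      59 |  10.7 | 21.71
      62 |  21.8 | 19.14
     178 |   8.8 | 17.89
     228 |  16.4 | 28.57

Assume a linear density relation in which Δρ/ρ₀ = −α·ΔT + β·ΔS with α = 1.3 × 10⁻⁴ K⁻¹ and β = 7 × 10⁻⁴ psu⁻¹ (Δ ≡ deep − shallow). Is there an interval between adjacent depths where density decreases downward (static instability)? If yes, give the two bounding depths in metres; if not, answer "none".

Evaluate Δρ/ρ₀ = −αΔT + βΔS across each adjacent pair:
  14–59 m: −αΔT+βΔS = −(1.3 × 10⁻⁴)(+1.8)+(7 × 10⁻⁴)(+16.26) = 0.011 → stable
  59–62 m: −αΔT+βΔS = −(1.3 × 10⁻⁴)(+11.1)+(7 × 10⁻⁴)(-2.57) = -3.2 × 10⁻³ → UNSTABLE
  62–178 m: −αΔT+βΔS = −(1.3 × 10⁻⁴)(-13.0)+(7 × 10⁻⁴)(-1.25) = 8.1 × 10⁻⁴ → stable
  178–228 m: −αΔT+βΔS = −(1.3 × 10⁻⁴)(+7.6)+(7 × 10⁻⁴)(+10.68) = 6.5 × 10⁻³ → stable
The 59–62 m interval has Δρ < 0: lighter water underlies denser water.

59–62 m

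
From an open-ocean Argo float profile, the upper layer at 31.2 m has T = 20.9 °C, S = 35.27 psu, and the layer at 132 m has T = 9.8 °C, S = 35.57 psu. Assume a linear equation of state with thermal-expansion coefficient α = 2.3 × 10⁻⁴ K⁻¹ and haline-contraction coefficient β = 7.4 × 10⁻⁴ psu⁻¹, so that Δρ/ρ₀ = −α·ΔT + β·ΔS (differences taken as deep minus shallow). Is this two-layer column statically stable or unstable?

stable

ΔT = 9.8 − 20.9 = -11.1 K and ΔS = 35.57 − 35.27 = +0.30 psu (deep − shallow).
−αΔT = 2.553 × 10⁻³; βΔS = 2.22 × 10⁻⁴; sum Δρ/ρ₀ = 2.775 × 10⁻³.
Δρ/ρ₀ > 0, so Δρ > 0: deeper water is denser → statically stable.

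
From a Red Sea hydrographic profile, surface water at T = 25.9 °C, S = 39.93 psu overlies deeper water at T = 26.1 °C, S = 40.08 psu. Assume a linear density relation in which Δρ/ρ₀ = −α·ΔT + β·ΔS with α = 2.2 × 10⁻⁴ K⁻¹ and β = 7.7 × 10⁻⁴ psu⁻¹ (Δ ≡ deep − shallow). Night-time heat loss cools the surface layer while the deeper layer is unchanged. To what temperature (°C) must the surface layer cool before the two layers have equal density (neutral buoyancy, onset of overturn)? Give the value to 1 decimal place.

Neutral buoyancy requires Δρ = 0, i.e. −α(T_deep − T_surf′) + β(S_deep − S_surf) = 0.
T_surf′ = T_deep − (β/α)·ΔS = 26.1 − (7.7 × 10⁻⁴/2.2 × 10⁻⁴)·(+0.15) = 25.575 °C.
Cooling required: 25.9 − (25.575) = 0.325 °C.

25.6 °C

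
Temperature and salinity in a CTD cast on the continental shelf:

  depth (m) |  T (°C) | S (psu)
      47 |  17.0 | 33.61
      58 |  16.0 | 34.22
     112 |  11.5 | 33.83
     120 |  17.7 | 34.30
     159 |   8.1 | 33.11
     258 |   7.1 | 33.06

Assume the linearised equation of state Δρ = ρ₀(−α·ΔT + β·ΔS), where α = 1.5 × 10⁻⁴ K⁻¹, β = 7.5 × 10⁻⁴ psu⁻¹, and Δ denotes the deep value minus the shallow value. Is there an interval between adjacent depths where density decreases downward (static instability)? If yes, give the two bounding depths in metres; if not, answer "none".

112–120 m

Evaluate Δρ/ρ₀ = −αΔT + βΔS across each adjacent pair:
  47–58 m: −αΔT+βΔS = −(1.5 × 10⁻⁴)(-1.0)+(7.5 × 10⁻⁴)(+0.61) = 6.1 × 10⁻⁴ → stable
  58–112 m: −αΔT+βΔS = −(1.5 × 10⁻⁴)(-4.5)+(7.5 × 10⁻⁴)(-0.39) = 3.8 × 10⁻⁴ → stable
  112–120 m: −αΔT+βΔS = −(1.5 × 10⁻⁴)(+6.2)+(7.5 × 10⁻⁴)(+0.47) = -5.8 × 10⁻⁴ → UNSTABLE
  120–159 m: −αΔT+βΔS = −(1.5 × 10⁻⁴)(-9.6)+(7.5 × 10⁻⁴)(-1.19) = 5.5 × 10⁻⁴ → stable
  159–258 m: −αΔT+βΔS = −(1.5 × 10⁻⁴)(-1.0)+(7.5 × 10⁻⁴)(-0.05) = 1.1 × 10⁻⁴ → stable
The 112–120 m interval has Δρ < 0: lighter water underlies denser water.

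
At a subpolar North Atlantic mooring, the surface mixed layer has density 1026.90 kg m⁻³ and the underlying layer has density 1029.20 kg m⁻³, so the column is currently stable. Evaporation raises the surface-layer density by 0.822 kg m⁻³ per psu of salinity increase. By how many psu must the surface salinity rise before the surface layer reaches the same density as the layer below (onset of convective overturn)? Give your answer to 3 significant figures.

2.80 psu

Density deficit of the surface layer: 1029.20 − 1026.90 = 2.3 kg m⁻³.
Required change = 2.3 / 0.822 = 2.80 psu.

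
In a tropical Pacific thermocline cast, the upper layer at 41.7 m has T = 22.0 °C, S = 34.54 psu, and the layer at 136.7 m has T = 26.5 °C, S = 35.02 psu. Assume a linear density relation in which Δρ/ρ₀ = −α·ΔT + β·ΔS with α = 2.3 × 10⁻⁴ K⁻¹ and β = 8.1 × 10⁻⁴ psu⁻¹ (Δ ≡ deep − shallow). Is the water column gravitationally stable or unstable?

unstable

ΔT = 26.5 − 22.0 = +4.5 K and ΔS = 35.02 − 34.54 = +0.48 psu (deep − shallow).
−αΔT = -1.035 × 10⁻³; βΔS = 3.888 × 10⁻⁴; sum Δρ/ρ₀ = -6.462 × 10⁻⁴.
Δρ/ρ₀ < 0, so Δρ < 0: deeper water is lighter → statically unstable; the column would overturn.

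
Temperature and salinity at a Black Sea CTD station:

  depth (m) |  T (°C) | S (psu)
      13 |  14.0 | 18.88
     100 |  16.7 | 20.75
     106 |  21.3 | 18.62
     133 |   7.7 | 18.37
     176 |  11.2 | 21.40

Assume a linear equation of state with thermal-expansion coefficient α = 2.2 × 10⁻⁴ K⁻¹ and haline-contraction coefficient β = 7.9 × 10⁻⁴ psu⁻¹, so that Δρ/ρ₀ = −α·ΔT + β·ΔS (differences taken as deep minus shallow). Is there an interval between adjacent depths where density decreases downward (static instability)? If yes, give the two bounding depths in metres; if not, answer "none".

Evaluate Δρ/ρ₀ = −αΔT + βΔS across each adjacent pair:
  13–100 m: −αΔT+βΔS = −(2.2 × 10⁻⁴)(+2.7)+(7.9 × 10⁻⁴)(+1.87) = 8.8 × 10⁻⁴ → stable
  100–106 m: −αΔT+βΔS = −(2.2 × 10⁻⁴)(+4.6)+(7.9 × 10⁻⁴)(-2.13) = -2.7 × 10⁻³ → UNSTABLE
  106–133 m: −αΔT+βΔS = −(2.2 × 10⁻⁴)(-13.6)+(7.9 × 10⁻⁴)(-0.25) = 2.8 × 10⁻³ → stable
  133–176 m: −αΔT+βΔS = −(2.2 × 10⁻⁴)(+3.5)+(7.9 × 10⁻⁴)(+3.03) = 1.6 × 10⁻³ → stable
The 100–106 m interval has Δρ < 0: lighter water underlies denser water.

100–106 m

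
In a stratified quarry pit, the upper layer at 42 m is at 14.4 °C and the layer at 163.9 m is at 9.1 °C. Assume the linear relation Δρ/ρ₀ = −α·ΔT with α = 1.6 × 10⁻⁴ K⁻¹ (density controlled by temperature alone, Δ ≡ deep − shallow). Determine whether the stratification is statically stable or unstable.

stable

ΔT = 9.1 − 14.4 = -5.3 K, so Δρ/ρ₀ = −αΔT = 8.48 × 10⁻⁴.
Δρ/ρ₀ > 0, so Δρ > 0: deeper water is denser → statically stable.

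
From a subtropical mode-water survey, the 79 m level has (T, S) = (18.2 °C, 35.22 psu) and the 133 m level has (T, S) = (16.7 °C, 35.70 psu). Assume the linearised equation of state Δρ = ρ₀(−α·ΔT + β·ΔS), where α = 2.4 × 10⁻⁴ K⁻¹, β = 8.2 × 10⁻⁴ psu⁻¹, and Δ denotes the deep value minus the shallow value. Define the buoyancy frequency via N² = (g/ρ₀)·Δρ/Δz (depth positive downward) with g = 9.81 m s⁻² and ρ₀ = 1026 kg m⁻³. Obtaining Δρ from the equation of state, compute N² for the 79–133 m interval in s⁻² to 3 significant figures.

1.37 × 10⁻⁴ s⁻²

ΔT = -1.5 K, ΔS = +0.48 psu (deep − shallow).
Δρ/ρ₀ = −αΔT + βΔS = 3.60 × 10⁻⁴ + 3.936 × 10⁻⁴ = 7.536 × 10⁻⁴, so Δρ ≈ 0.7732 kg m⁻³.
N² = (g/ρ₀)·Δρ/Δz = g·(Δρ/ρ₀)/Δz = 9.81 × 7.536 × 10⁻⁴ / 54 = 1.3690 × 10⁻⁴ s⁻² ≈ 1.37 × 10⁻⁴ s⁻².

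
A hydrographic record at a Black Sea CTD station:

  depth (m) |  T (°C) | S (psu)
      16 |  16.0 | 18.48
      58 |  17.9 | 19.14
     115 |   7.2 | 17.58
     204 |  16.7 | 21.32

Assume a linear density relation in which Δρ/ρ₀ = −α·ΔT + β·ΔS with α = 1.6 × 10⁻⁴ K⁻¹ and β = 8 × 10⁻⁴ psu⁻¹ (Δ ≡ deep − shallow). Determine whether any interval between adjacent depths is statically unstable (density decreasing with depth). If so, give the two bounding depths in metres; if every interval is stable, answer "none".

Evaluate Δρ/ρ₀ = −αΔT + βΔS across each adjacent pair:
  16–58 m: −αΔT+βΔS = −(1.6 × 10⁻⁴)(+1.9)+(8 × 10⁻⁴)(+0.66) = 2.2 × 10⁻⁴ → stable
  58–115 m: −αΔT+βΔS = −(1.6 × 10⁻⁴)(-10.7)+(8 × 10⁻⁴)(-1.56) = 4.6 × 10⁻⁴ → stable
  115–204 m: −αΔT+βΔS = −(1.6 × 10⁻⁴)(+9.5)+(8 × 10⁻⁴)(+3.74) = 1.5 × 10⁻³ → stable
Every interval has Δρ > 0: the column is stably stratified throughout.

none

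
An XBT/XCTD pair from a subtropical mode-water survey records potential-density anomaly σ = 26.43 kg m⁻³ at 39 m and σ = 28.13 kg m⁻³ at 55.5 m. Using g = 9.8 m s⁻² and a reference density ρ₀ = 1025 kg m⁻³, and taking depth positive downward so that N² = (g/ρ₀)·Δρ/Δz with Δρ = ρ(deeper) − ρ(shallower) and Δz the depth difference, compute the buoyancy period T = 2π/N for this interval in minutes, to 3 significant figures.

3.34 min

Δρ = 1028.13 − 1026.43 = 1.70 kg m⁻³ over Δz = 55.5 − 39 = 16.5 m.
N² = (9.8/1025) × (1.70/16.5) = 9.8507 × 10⁻⁴ s⁻².
N = √(9.8507 × 10⁻⁴) = 0.031386 rad s⁻¹, so T = 2π/N = 200.19 s = 3.3365 min ≈ 3.34 min.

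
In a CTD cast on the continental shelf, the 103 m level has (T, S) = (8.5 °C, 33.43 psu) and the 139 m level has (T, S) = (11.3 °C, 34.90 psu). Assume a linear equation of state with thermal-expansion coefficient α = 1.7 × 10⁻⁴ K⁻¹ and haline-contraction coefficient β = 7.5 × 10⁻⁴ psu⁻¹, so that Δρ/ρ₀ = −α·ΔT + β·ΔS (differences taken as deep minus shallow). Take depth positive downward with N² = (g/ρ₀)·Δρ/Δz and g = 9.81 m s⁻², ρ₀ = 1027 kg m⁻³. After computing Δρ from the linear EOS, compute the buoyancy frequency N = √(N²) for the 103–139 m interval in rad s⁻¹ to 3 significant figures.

ΔT = +2.8 K, ΔS = +1.47 psu (deep − shallow).
Δρ/ρ₀ = −αΔT + βΔS = -4.76 × 10⁻⁴ + 1.1025 × 10⁻³ = 6.265 × 10⁻⁴, so Δρ ≈ 0.6434 kg m⁻³.
N² = (g/ρ₀)·Δρ/Δz = g·(Δρ/ρ₀)/Δz = 9.81 × 6.265 × 10⁻⁴ / 36 = 1.7072 × 10⁻⁴ s⁻².
N = √(1.7072 × 10⁻⁴) = 0.013066 rad s⁻¹ ≈ 0.0131 rad s⁻¹.

0.0131 rad s⁻¹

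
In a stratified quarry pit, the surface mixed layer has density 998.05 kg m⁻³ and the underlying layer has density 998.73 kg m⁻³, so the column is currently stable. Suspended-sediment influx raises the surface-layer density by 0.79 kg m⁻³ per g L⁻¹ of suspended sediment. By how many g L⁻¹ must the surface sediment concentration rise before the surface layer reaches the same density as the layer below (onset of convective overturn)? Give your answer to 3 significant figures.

Density deficit of the surface layer: 998.73 − 998.05 = 0.68 kg m⁻³.
Required change = 0.68 / 0.79 = 0.861 g L⁻¹.

0.861 g L⁻¹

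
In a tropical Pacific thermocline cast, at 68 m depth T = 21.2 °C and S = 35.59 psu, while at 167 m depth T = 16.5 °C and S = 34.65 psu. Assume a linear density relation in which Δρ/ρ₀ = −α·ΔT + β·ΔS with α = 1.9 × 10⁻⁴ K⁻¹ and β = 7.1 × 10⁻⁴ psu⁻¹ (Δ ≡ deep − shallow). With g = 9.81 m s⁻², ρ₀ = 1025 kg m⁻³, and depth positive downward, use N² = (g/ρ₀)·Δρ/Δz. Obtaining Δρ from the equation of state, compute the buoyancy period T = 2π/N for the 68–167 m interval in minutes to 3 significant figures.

ΔT = -4.7 K, ΔS = -0.94 psu (deep − shallow).
Δρ/ρ₀ = −αΔT + βΔS = 8.93 × 10⁻⁴ − 6.674 × 10⁻⁴ = 2.256 × 10⁻⁴, so Δρ ≈ 0.2312 kg m⁻³.
N² = (g/ρ₀)·Δρ/Δz = g·(Δρ/ρ₀)/Δz = 9.81 × 2.256 × 10⁻⁴ / 99 = 2.2355 × 10⁻⁵ s⁻².
N = √(2.2355 × 10⁻⁵) = 4.7281 × 10⁻³ rad s⁻¹ → T = 2π/N = 1.3289 × 10³ s = 22.148 min ≈ 22.1 min.

22.1 min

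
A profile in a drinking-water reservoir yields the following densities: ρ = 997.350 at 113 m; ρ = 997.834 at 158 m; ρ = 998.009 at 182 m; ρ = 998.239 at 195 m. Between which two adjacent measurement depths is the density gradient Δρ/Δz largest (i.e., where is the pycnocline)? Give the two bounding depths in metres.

182–195 m

Compute the density gradient over each adjacent pair:
  113–158 m: Δρ/Δz = 0.484/45 = 0.011 kg m⁻⁴
  158–182 m: Δρ/Δz = 0.175/24 = 7.3 × 10⁻³ kg m⁻⁴
  182–195 m: Δρ/Δz = 0.230/13 = 0.018 kg m⁻⁴
The largest gradient is in the 182–195 m interval — the pycnocline.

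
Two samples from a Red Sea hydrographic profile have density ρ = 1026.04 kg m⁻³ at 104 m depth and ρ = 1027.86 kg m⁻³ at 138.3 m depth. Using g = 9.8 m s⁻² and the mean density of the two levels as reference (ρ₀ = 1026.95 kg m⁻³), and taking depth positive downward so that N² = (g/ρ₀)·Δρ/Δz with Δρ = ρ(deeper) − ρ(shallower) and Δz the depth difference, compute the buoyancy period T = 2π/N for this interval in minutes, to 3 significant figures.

4.65 min

Δρ = 1027.86 − 1026.04 = 1.82 kg m⁻³ over Δz = 138.3 − 104 = 34.3 m.
N² = (9.8/1026.95) × (1.82/34.3) = 5.0635 × 10⁻⁴ s⁻².
N = √(5.0635 × 10⁻⁴) = 0.022502 rad s⁻¹, so T = 2π/N = 279.23 s = 4.6538 min ≈ 4.65 min.
Since Δρ > 0 the layer is stably stratified.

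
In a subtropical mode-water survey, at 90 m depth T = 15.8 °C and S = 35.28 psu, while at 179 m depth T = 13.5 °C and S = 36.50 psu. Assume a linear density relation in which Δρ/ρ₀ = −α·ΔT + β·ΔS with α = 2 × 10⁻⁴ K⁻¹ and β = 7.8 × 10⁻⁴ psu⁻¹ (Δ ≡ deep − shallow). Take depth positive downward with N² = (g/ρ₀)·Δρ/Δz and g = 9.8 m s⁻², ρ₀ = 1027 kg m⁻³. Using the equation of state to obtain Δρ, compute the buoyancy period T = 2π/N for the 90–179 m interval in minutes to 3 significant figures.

8.40 min

ΔT = -2.3 K, ΔS = +1.22 psu (deep − shallow).
Δρ/ρ₀ = −αΔT + βΔS = 4.60 × 10⁻⁴ + 9.516 × 10⁻⁴ = 1.4116 × 10⁻³, so Δρ ≈ 1.450 kg m⁻³.
N² = (g/ρ₀)·Δρ/Δz = g·(Δρ/ρ₀)/Δz = 9.8 × 1.4116 × 10⁻³ / 89 = 1.5543 × 10⁻⁴ s⁻².
N = √(1.5543 × 10⁻⁴) = 0.012467 rad s⁻¹ → T = 2π/N = 503.99 s = 8.3998 min ≈ 8.40 min.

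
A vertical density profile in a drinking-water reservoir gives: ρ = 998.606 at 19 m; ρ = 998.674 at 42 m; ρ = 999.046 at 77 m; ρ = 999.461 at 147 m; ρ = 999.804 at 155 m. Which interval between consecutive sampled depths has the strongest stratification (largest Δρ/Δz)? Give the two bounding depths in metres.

147–155 m

Compute the density gradient over each adjacent pair:
  19–42 m: Δρ/Δz = 0.068/23 = 3.0 × 10⁻³ kg m⁻⁴
  42–77 m: Δρ/Δz = 0.372/35 = 0.011 kg m⁻⁴
  77–147 m: Δρ/Δz = 0.415/70 = 5.9 × 10⁻³ kg m⁻⁴
  147–155 m: Δρ/Δz = 0.343/8 = 0.043 kg m⁻⁴
The largest gradient is in the 147–155 m interval — the pycnocline.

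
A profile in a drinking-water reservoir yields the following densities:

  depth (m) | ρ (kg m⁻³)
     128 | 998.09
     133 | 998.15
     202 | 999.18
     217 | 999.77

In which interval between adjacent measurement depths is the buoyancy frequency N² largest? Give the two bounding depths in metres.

Compute the density gradient over each adjacent pair:
  128–133 m: Δρ/Δz = 0.06/5 = 0.012 kg m⁻⁴
  133–202 m: Δρ/Δz = 1.03/69 = 0.015 kg m⁻⁴
  202–217 m: Δρ/Δz = 0.59/15 = 0.039 kg m⁻⁴
The largest gradient is in the 202–217 m interval — the pycnocline.

202–217 m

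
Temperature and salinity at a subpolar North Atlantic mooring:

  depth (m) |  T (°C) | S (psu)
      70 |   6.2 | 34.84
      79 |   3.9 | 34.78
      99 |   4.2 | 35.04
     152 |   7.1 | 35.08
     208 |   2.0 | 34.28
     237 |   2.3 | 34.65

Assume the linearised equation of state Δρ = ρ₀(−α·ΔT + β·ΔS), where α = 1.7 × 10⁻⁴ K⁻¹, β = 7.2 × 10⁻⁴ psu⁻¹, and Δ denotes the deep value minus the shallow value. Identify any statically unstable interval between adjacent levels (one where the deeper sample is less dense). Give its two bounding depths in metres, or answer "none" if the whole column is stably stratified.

Evaluate Δρ/ρ₀ = −αΔT + βΔS across each adjacent pair:
  70–79 m: −αΔT+βΔS = −(1.7 × 10⁻⁴)(-2.3)+(7.2 × 10⁻⁴)(-0.06) = 3.5 × 10⁻⁴ → stable
  79–99 m: −αΔT+βΔS = −(1.7 × 10⁻⁴)(+0.3)+(7.2 × 10⁻⁴)(+0.26) = 1.4 × 10⁻⁴ → stable
  99–152 m: −αΔT+βΔS = −(1.7 × 10⁻⁴)(+2.9)+(7.2 × 10⁻⁴)(+0.04) = -4.6 × 10⁻⁴ → UNSTABLE
  152–208 m: −αΔT+βΔS = −(1.7 × 10⁻⁴)(-5.1)+(7.2 × 10⁻⁴)(-0.80) = 2.9 × 10⁻⁴ → stable
  208–237 m: −αΔT+βΔS = −(1.7 × 10⁻⁴)(+0.3)+(7.2 × 10⁻⁴)(+0.37) = 2.2 × 10⁻⁴ → stable
The 99–152 m interval has Δρ < 0: lighter water underlies denser water.

99–152 m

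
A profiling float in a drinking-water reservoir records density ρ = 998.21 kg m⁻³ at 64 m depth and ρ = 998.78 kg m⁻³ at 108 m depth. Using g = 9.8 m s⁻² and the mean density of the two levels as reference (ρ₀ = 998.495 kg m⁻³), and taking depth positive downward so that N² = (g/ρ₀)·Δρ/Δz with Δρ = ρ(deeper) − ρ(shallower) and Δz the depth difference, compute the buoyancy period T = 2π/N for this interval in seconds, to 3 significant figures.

557 s

Δρ = 998.78 − 998.21 = 0.57 kg m⁻³ over Δz = 108 − 64 = 44 m.
N² = (9.8/998.495) × (0.57/44) = 1.2715 × 10⁻⁴ s⁻².
N = √(1.2715 × 10⁻⁴) = 0.011276 rad s⁻¹, so T = 2π/N = 557.22 s ≈ 557 s.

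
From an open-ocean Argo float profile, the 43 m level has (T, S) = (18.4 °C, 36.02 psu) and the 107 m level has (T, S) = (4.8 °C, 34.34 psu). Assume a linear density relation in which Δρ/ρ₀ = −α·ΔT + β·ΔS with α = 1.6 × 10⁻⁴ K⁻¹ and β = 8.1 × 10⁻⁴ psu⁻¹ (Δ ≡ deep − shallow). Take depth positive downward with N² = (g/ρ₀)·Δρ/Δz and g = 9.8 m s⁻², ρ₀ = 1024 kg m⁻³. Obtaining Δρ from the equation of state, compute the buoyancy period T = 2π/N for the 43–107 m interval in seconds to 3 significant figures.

562 s

ΔT = -13.6 K, ΔS = -1.68 psu (deep − shallow).
Δρ/ρ₀ = −αΔT + βΔS = 2.176 × 10⁻³ − 1.3608 × 10⁻³ = 8.152 × 10⁻⁴, so Δρ ≈ 0.8348 kg m⁻³.
N² = (g/ρ₀)·Δρ/Δz = g·(Δρ/ρ₀)/Δz = 9.8 × 8.152 × 10⁻⁴ / 64 = 1.2483 × 10⁻⁴ s⁻².
N = √(1.2483 × 10⁻⁴) = 0.011173 rad s⁻¹ → T = 2π/N = 562.35 s ≈ 562 s.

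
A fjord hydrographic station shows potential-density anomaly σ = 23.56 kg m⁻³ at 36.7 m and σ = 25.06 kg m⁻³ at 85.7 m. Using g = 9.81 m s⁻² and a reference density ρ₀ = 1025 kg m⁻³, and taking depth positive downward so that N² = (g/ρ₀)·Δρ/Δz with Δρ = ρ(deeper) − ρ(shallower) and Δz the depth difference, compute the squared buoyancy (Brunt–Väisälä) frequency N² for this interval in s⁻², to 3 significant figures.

Δρ = 1025.06 − 1023.56 = 1.50 kg m⁻³ over Δz = 85.7 − 36.7 = 49 m.
N² = (9.81/1025) × (1.50/49) = 2.9298 × 10⁻⁴ s⁻² ≈ 2.93 × 10⁻⁴ s⁻².

2.93 × 10⁻⁴ s⁻²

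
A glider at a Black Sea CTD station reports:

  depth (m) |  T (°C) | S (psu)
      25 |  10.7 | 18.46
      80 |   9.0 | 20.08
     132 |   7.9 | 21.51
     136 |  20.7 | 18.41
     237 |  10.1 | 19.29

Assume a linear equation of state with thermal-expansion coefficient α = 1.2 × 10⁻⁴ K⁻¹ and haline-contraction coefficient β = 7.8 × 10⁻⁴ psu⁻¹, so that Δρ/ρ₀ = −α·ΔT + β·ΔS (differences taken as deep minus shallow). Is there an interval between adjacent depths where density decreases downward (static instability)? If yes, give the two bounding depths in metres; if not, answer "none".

132–136 m

Evaluate Δρ/ρ₀ = −αΔT + βΔS across each adjacent pair:
  25–80 m: −αΔT+βΔS = −(1.2 × 10⁻⁴)(-1.7)+(7.8 × 10⁻⁴)(+1.62) = 1.5 × 10⁻³ → stable
  80–132 m: −αΔT+βΔS = −(1.2 × 10⁻⁴)(-1.1)+(7.8 × 10⁻⁴)(+1.43) = 1.2 × 10⁻³ → stable
  132–136 m: −αΔT+βΔS = −(1.2 × 10⁻⁴)(+12.8)+(7.8 × 10⁻⁴)(-3.10) = -4.0 × 10⁻³ → UNSTABLE
  136–237 m: −αΔT+βΔS = −(1.2 × 10⁻⁴)(-10.6)+(7.8 × 10⁻⁴)(+0.88) = 2.0 × 10⁻³ → stable
The 132–136 m interval has Δρ < 0: lighter water underlies denser water.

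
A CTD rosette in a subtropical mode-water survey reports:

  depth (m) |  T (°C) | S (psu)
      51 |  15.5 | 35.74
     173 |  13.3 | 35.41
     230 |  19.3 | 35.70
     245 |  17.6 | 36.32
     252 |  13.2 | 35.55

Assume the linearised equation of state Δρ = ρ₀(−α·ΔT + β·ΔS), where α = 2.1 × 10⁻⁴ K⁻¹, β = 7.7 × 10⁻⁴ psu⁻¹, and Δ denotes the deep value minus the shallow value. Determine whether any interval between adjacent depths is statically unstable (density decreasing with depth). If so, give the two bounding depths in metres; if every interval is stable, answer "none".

173–230 m

Evaluate Δρ/ρ₀ = −αΔT + βΔS across each adjacent pair:
  51–173 m: −αΔT+βΔS = −(2.1 × 10⁻⁴)(-2.2)+(7.7 × 10⁻⁴)(-0.33) = 2.1 × 10⁻⁴ → stable
  173–230 m: −αΔT+βΔS = −(2.1 × 10⁻⁴)(+6.0)+(7.7 × 10⁻⁴)(+0.29) = -1.0 × 10⁻³ → UNSTABLE
  230–245 m: −αΔT+βΔS = −(2.1 × 10⁻⁴)(-1.7)+(7.7 × 10⁻⁴)(+0.62) = 8.3 × 10⁻⁴ → stable
  245–252 m: −αΔT+βΔS = −(2.1 × 10⁻⁴)(-4.4)+(7.7 × 10⁻⁴)(-0.77) = 3.3 × 10⁻⁴ → stable
The 173–230 m interval has Δρ < 0: lighter water underlies denser water.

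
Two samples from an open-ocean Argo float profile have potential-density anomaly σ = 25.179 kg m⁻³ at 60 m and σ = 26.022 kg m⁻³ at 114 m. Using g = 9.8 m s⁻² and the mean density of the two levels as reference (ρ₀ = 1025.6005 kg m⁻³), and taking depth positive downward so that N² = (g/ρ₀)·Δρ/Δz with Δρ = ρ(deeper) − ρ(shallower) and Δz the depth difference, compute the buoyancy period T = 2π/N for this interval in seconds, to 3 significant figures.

Δρ = 1026.022 − 1025.179 = 0.843 kg m⁻³ over Δz = 114 − 60 = 54 m.
N² = (9.8/1025.6005) × (0.843/54) = 1.4917 × 10⁻⁴ s⁻².
N = √(1.4917 × 10⁻⁴) = 0.012214 rad s⁻¹, so T = 2π/N = 514.42 s ≈ 514 s.

514 s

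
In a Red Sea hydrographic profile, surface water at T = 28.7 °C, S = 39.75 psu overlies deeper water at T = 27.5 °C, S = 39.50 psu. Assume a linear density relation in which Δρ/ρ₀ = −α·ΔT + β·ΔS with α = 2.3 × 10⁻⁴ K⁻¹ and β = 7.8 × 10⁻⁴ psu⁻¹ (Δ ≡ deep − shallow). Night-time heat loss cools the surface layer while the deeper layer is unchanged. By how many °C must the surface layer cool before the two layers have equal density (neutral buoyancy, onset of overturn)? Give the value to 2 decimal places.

Neutral buoyancy requires Δρ = 0, i.e. −α(T_deep − T_surf′) + β(S_deep − S_surf) = 0.
T_surf′ = T_deep − (β/α)·ΔS = 27.5 − (7.8 × 10⁻⁴/2.3 × 10⁻⁴)·(-0.25) = 28.3478 °C.
Cooling required: 28.7 − (28.3478) = 0.3522 °C.

0.35 °C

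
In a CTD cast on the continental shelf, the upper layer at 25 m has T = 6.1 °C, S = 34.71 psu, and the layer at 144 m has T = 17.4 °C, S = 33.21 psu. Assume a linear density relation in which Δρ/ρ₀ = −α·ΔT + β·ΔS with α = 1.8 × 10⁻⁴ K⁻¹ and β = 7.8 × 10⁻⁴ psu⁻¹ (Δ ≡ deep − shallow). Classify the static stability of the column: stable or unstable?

ΔT = 17.4 − 6.1 = +11.3 K and ΔS = 33.21 − 34.71 = -1.50 psu (deep − shallow).
−αΔT = -2.034 × 10⁻³; βΔS = -1.17 × 10⁻³; sum Δρ/ρ₀ = -3.204 × 10⁻³.
Δρ/ρ₀ < 0, so Δρ < 0: deeper water is lighter → statically unstable; the column would overturn.

unstable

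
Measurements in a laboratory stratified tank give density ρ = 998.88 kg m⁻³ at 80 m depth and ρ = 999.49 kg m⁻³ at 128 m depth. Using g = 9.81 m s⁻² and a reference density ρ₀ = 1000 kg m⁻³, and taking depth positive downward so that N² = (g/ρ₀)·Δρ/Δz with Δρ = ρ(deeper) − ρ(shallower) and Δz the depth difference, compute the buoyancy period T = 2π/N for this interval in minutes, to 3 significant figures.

9.38 min

Δρ = 999.49 − 998.88 = 0.61 kg m⁻³ over Δz = 128 − 80 = 48 m.
N² = (9.81/1000) × (0.61/48) = 1.2467 × 10⁻⁴ s⁻².
N = √(1.2467 × 10⁻⁴) = 0.011166 rad s⁻¹, so T = 2π/N = 562.71 s = 9.3785 min ≈ 9.38 min.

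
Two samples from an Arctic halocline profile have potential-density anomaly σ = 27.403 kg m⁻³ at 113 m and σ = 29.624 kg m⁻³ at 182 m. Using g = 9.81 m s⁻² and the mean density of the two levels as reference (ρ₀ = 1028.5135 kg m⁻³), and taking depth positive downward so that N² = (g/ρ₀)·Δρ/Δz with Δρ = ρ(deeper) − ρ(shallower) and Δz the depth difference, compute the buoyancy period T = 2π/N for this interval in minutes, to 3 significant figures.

5.98 min

Δρ = 1029.624 − 1027.403 = 2.221 kg m⁻³ over Δz = 182 − 113 = 69 m.
N² = (9.81/1028.5135) × (2.221/69) = 3.0701 × 10⁻⁴ s⁻².
N = √(3.0701 × 10⁻⁴) = 0.017522 rad s⁻¹, so T = 2π/N = 358.59 s = 5.9765 min ≈ 5.98 min.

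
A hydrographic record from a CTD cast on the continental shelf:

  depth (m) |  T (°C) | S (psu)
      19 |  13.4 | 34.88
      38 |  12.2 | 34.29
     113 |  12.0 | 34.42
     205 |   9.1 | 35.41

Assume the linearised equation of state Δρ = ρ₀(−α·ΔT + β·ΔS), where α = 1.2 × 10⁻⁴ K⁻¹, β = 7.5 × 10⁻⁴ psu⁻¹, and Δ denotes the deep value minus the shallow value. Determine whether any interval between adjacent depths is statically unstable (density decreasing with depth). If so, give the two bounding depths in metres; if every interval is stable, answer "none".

19–38 m

Evaluate Δρ/ρ₀ = −αΔT + βΔS across each adjacent pair:
  19–38 m: −αΔT+βΔS = −(1.2 × 10⁻⁴)(-1.2)+(7.5 × 10⁻⁴)(-0.59) = -3.0 × 10⁻⁴ → UNSTABLE
  38–113 m: −αΔT+βΔS = −(1.2 × 10⁻⁴)(-0.2)+(7.5 × 10⁻⁴)(+0.13) = 1.2 × 10⁻⁴ → stable
  113–205 m: −αΔT+βΔS = −(1.2 × 10⁻⁴)(-2.9)+(7.5 × 10⁻⁴)(+0.99) = 1.1 × 10⁻³ → stable
The 19–38 m interval has Δρ < 0: lighter water underlies denser water.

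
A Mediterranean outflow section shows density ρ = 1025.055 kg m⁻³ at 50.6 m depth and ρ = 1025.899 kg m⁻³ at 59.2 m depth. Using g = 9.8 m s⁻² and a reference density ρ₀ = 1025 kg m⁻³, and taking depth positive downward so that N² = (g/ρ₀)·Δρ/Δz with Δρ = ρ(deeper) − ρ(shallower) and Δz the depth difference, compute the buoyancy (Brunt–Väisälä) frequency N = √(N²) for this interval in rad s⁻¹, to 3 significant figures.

Δρ = 1025.899 − 1025.055 = 0.844 kg m⁻³ over Δz = 59.2 − 50.6 = 8.6 m.
N² = (9.8/1025) × (0.844/8.6) = 9.3831 × 10⁻⁴ s⁻².
N = √(9.3831 × 10⁻⁴) = 0.030632 rad s⁻¹ ≈ 0.0306 rad s⁻¹.

0.0306 rad s⁻¹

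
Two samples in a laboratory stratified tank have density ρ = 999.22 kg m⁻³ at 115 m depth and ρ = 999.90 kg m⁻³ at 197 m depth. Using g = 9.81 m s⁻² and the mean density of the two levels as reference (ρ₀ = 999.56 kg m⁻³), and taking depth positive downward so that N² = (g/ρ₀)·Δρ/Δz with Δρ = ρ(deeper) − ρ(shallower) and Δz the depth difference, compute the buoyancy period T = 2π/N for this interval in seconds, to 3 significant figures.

696 s

Δρ = 999.90 − 999.22 = 0.68 kg m⁻³ over Δz = 197 − 115 = 82 m.
N² = (9.81/999.56) × (0.68/82) = 8.1387 × 10⁻⁵ s⁻².
N = √(8.1387 × 10⁻⁵) = 9.0215 × 10⁻³ rad s⁻¹, so T = 2π/N = 696.47 s ≈ 696 s.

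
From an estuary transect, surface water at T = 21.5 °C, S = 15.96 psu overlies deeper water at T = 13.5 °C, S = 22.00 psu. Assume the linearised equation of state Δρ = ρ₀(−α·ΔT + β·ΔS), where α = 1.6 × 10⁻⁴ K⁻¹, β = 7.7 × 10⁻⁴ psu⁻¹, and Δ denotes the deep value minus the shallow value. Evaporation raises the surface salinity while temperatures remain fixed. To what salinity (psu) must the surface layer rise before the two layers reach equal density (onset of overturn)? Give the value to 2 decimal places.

23.66 psu

Neutral buoyancy requires −α(T_deep − T_surf) + β(S_deep − S_surf′) = 0.
S_surf′ = S_deep − (α/β)·ΔT = 22.00 − (1.6 × 10⁻⁴/7.7 × 10⁻⁴)·(-8.0) = 23.6623 psu.
Increase required: 23.6623 − 15.96 = 7.7023 psu.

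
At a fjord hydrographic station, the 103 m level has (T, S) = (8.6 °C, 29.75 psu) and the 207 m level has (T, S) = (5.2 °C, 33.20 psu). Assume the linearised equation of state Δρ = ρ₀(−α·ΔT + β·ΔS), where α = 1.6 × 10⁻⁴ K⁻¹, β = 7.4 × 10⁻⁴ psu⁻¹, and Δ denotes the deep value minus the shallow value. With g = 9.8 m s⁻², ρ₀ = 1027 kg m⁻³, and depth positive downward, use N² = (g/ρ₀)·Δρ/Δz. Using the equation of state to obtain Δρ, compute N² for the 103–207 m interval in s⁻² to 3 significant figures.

ΔT = -3.4 K, ΔS = +3.45 psu (deep − shallow).
Δρ/ρ₀ = −αΔT + βΔS = 5.44 × 10⁻⁴ + 2.553 × 10⁻³ = 3.097 × 10⁻³, so Δρ ≈ 3.181 kg m⁻³.
N² = (g/ρ₀)·Δρ/Δz = g·(Δρ/ρ₀)/Δz = 9.8 × 3.097 × 10⁻³ / 104 = 2.9183 × 10⁻⁴ s⁻² ≈ 2.92 × 10⁻⁴ s⁻².

2.92 × 10⁻⁴ s⁻²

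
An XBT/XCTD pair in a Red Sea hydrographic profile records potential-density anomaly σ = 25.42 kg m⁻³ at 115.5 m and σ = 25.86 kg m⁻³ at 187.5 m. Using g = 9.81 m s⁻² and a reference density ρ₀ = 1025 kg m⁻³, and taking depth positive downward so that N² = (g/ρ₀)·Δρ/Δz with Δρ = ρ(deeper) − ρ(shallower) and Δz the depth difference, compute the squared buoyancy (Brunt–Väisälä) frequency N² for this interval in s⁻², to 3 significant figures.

Δρ = 1025.86 − 1025.42 = 0.44 kg m⁻³ over Δz = 187.5 − 115.5 = 72 m.
N² = (9.81/1025) × (0.44/72) = 5.8488 × 10⁻⁵ s⁻² ≈ 5.85 × 10⁻⁵ s⁻².

5.85 × 10⁻⁵ s⁻²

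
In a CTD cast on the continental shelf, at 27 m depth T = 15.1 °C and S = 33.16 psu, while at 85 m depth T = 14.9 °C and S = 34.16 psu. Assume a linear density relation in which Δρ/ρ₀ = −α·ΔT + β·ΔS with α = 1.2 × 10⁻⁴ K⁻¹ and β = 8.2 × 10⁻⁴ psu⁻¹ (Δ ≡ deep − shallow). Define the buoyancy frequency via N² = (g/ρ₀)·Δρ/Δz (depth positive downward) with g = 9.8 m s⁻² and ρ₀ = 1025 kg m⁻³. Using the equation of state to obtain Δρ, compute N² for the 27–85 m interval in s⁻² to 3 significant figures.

1.43 × 10⁻⁴ s⁻²

ΔT = -0.2 K, ΔS = +1.00 psu (deep − shallow).
Δρ/ρ₀ = −αΔT + βΔS = 2.40 × 10⁻⁵ + 8.20 × 10⁻⁴ = 8.44 × 10⁻⁴, so Δρ ≈ 0.8651 kg m⁻³.
N² = (g/ρ₀)·Δρ/Δz = g·(Δρ/ρ₀)/Δz = 9.8 × 8.44 × 10⁻⁴ / 58 = 1.4261 × 10⁻⁴ s⁻² ≈ 1.43 × 10⁻⁴ s⁻².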